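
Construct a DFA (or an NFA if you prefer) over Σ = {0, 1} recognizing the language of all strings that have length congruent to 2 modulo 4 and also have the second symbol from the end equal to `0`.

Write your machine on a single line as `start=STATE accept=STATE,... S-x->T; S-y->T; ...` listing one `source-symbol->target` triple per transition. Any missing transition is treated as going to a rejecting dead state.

Build one automaton per condition and run them in lockstep. One (4 states) tracks the input length modulo 4; the other (7 states) tracks the last 2 symbols read. Each combined state is a pair, one component from each; accept when both components accept.
19 states suffice.
          0    1  
>  q0     q1   q2 
   q1     q3   q4 
   q2     q5   q6 
 * q3     q7   q8 
 * q4     q9  q10 
   q5     q7   q8 
   q6     q9  q10 
   q7    q11  q12 
   q8    q13  q14 
   q9    q11  q12 
   q10   q13  q14 
   q11   q15  q16 
   q12   q17  q18 
   q13   q15  q16 
   q14   q17  q18 
   q15    q3   q4 
   q16    q5   q6 
   q17    q3   q4 
   q18    q5   q6 
(> = start, * = accepting)

start=q0; accept=q3,q4; q0-0->q1; q0-1->q2; q1-0->q3; q1-1->q4; q2-0->q5; q2-1->q6; q3-0->q7; q3-1->q8; q4-0->q9; q4-1->q10; q5-0->q7; q5-1->q8; q6-0->q9; q6-1->q10; q7-0->q11; q7-1->q12; q8-0->q13; q8-1->q14; q9-0->q11; q9-1->q12; q10-0->q13; q10-1->q14; q11-0->q15; q11-1->q16; q12-0->q17; q12-1->q18; q13-0->q15; q13-1->q16; q14-0->q17; q14-1->q18; q15-0->q3; q15-1->q4; q16-0->q5; q16-1->q6; q17-0->q3; q17-1->q4; q18-0->q5; q18-1->q6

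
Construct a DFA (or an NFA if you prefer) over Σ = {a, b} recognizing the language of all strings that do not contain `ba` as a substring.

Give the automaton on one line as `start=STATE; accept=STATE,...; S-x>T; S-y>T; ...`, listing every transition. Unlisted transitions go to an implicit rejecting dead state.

start=q0; accept=q0,q1; q0-a>q0; q0-b>q1; q1-a>q2; q1-b>q1; q2-a>q2; q2-b>q2

Track partial matches of the forbidden pattern `ba`. State q2 is a dead state reached once `ba` has occurred; every other state accepts. q0 means no part of `ba` is currently matched.
With 3 states:
        a   b  
>* q0   q0  q1 
 * q1   q2  q1 
   q2   q2  q2 
(> = start, * = accepting)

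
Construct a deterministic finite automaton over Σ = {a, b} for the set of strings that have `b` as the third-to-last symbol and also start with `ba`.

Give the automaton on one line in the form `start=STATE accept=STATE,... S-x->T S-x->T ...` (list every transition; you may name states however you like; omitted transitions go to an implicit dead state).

start=s0 accept=s4,s5,s9,s10 s0-a->s1 s0-b->s2 s1-a->s1 s1-b->s1 s2-a->s3 s2-b->s1 s3-a->s4 s3-b->s5 s4-a->s6 s4-b->s7 s5-a->s3 s5-b->s8 s6-a->s6 s6-b->s7 s7-a->s3 s7-b->s8 s8-a->s9 s8-b->s10 s9-a->s4 s9-b->s5 s10-a->s9 s10-b->s10

Run two small machines in parallel and take their product. One (15 states) tracks the last 3 symbols read; the other (4 states) tracks whether the input so far still matches the prefix `ba`. Each combined state is a pair, one component from each; accept when both components accept. Minimizing collapses redundant product states.
With 11 states:
          a    b  
>  s0     s1   s2 
   s1     s1   s1 
   s2     s3   s1 
   s3     s4   s5 
 * s4     s6   s7 
 * s5     s3   s8 
   s6     s6   s7 
   s7     s3   s8 
   s8     s9  s10 
 * s9     s4   s5 
 * s10    s9  s10 
(> = start, * = accepting)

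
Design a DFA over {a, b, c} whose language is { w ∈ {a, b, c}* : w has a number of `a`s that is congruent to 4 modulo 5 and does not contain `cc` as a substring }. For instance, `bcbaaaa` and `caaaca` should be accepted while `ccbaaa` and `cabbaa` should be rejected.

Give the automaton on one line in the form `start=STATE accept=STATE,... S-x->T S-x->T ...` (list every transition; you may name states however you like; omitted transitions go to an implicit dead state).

start=q0 accept=q8,q10 q0-a->q1 q0-b->q0 q0-c->q2 q1-a->q3 q1-b->q1 q1-c->q4 q2-a->q1 q2-b->q0 q2-c->q5 q3-a->q6 q3-b->q3 q3-c->q7 q4-a->q3 q4-b->q1 q4-c->q5 q5-a->q5 q5-b->q5 q5-c->q5 q6-a->q8 q6-b->q6 q6-c->q9 q7-a->q6 q7-b->q3 q7-c->q5 q8-a->q0 q8-b->q8 q8-c->q10 q9-a->q8 q9-b->q6 q9-c->q5 q10-a->q0 q10-b->q8 q10-c->q5

Handle the two conditions separately and then intersect. The first has 5 states tracking the count of `a`s modulo 5; the second has 3 states tracking partial matches of the forbidden pattern `cc`. A product state is a pair (one from each), accepting exactly when both do. Minimizing collapses redundant product states.
An 11-state machine:
          a    b    c  
>  q0     q1   q0   q2 
   q1     q3   q1   q4 
   q2     q1   q0   q5 
   q3     q6   q3   q7 
   q4     q3   q1   q5 
   q5     q5   q5   q5 
   q6     q8   q6   q9 
   q7     q6   q3   q5 
 * q8     q0   q8  q10 
   q9     q8   q6   q5 
 * q10    q0   q8   q5 
(> = start, * = accepting)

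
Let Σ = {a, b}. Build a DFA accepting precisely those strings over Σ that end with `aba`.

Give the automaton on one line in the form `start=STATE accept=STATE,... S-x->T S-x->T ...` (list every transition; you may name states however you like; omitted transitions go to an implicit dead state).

Remember how much of `aba` the current input suffix matches. State q0 means no match yet; q1 means the last symbol is `a`; q2 means the last 2 symbols are `ab`; q3 means the last 3 symbols are `aba`. Only q3 accepts. On a mismatch, fall back to the longest proper suffix that is still a prefix of `aba`.
A 4-state machine:
        a   b  
>  q0   q1  q0 
   q1   q1  q2 
   q2   q3  q0 
 * q3   q1  q2 
(> = start, * = accepting)

start=q0 accept=q3 q0-a->q1 q0-b->q0 q1-a->q1 q1-b->q2 q2-a->q3 q2-b->q0 q3-a->q1 q3-b->q2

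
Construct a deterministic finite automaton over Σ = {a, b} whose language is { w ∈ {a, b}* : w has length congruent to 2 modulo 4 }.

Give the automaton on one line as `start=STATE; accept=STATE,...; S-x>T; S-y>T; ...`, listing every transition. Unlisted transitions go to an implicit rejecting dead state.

Count input length modulo 4: every symbol advances one step around the cycle q0 → q1 → q2 → q3 → q0. Accept at q2.
4 states suffice.
        a   b  
>  q0   q1  q1 
   q1   q2  q2 
 * q2   q3  q3 
   q3   q0  q0 
(> = start, * = accepting)

start=q0; accept=q2; q0-a>q1; q0-b>q1; q1-a>q2; q1-b>q2; q2-a>q3; q2-b>q3; q3-a>q0; q3-b>q0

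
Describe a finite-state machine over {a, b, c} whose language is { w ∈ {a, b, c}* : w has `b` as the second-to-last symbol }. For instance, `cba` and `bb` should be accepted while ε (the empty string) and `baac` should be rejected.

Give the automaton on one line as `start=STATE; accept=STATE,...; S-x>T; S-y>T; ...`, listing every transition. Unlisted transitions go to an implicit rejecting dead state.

Because acceptance depends on a position counted from the end, the machine has to buffer the most recent 2 symbols. Make each state the string of the last up-to-2 symbols read; on input `x` shift the window left and append `x`. Accept when the buffered window has length 2 and begins with `b`.
13 states suffice.
          a    b    c  
>  S0     S1   S2   S3 
   S1     S4   S5   S6 
   S2     S7   S8   S9 
   S3    S10  S11  S12 
   S4     S4   S5   S6 
   S5     S7   S8   S9 
   S6    S10  S11  S12 
 * S7     S4   S5   S6 
 * S8     S7   S8   S9 
 * S9    S10  S11  S12 
   S10    S4   S5   S6 
   S11    S7   S8   S9 
   S12   S10  S11  S12 
(> = start, * = accepting)

start=S0; accept=S7,S8,S9; S0-a>S1; S0-b>S2; S0-c>S3; S1-a>S4; S1-b>S5; S1-c>S6; S2-a>S7; S2-b>S8; S2-c>S9; S3-a>S10; S3-b>S11; S3-c>S12; S4-a>S4; S4-b>S5; S4-c>S6; S5-a>S7; S5-b>S8; S5-c>S9; S6-a>S10; S6-b>S11; S6-c>S12; S7-a>S4; S7-b>S5; S7-c>S6; S8-a>S7; S8-b>S8; S8-c>S9; S9-a>S10; S9-b>S11; S9-c>S12; S10-a>S4; S10-b>S5; S10-c>S6; S11-a>S7; S11-b>S8; S11-c>S9; S12-a>S10; S12-b>S11; S12-c>S12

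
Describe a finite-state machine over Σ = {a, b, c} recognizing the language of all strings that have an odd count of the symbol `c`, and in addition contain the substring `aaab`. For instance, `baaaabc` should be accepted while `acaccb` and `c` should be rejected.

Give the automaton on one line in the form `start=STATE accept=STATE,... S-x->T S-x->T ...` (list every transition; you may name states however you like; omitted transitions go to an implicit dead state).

Run two small machines in parallel and take their product. The first has 2 states tracking the count of `c`s modulo 2; the second has 5 states tracking whether and how much of `aaab` has been seen. A product state is a pair (one from each), accepting exactly when both do.
A 10-state machine:
        a   b   c  
>  S0   S1  S0  S2 
   S1   S3  S0  S2 
   S2   S4  S2  S0 
   S3   S5  S0  S2 
   S4   S6  S2  S0 
   S5   S5  S7  S2 
   S6   S8  S2  S0 
   S7   S7  S7  S9 
   S8   S8  S9  S0 
 * S9   S9  S9  S7 
(> = start, * = accepting)

start=S0 accept=S9 S0-a->S1 S0-b->S0 S0-c->S2 S1-a->S3 S1-b->S0 S1-c->S2 S2-a->S4 S2-b->S2 S2-c->S0 S3-a->S5 S3-b->S0 S3-c->S2 S4-a->S6 S4-b->S2 S4-c->S0 S5-a->S5 S5-b->S7 S5-c->S2 S6-a->S8 S6-b->S2 S6-c->S0 S7-a->S7 S7-b->S7 S7-c->S9 S8-a->S8 S8-b->S9 S8-c->S0 S9-a->S9 S9-b->S9 S9-c->S7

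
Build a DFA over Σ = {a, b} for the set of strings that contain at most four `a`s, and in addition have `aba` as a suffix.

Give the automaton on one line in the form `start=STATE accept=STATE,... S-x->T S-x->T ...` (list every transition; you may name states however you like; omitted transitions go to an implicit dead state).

start=s0 accept=s6,s10,s14 s0-a->s1 s0-b->s0 s1-a->s2 s1-b->s3 s2-a->s4 s2-b->s5 s3-a->s6 s3-b->s7 s4-a->s8 s4-b->s9 s5-a->s10 s5-b->s11 s6-a->s4 s6-b->s5 s7-a->s2 s7-b->s7 s8-a->s12 s8-b->s13 s9-a->s14 s9-b->s15 s10-a->s8 s10-b->s9 s11-a->s4 s11-b->s11 s12-a->s12 s12-b->s16 s13-a->s17 s13-b->s18 s14-a->s12 s14-b->s13 s15-a->s8 s15-b->s15 s16-a->s17 s16-b->s19 s17-a->s12 s17-b->s16 s18-a->s12 s18-b->s18 s19-a->s12 s19-b->s19

Build one automaton per condition and run them in lockstep. One (6 states) tracks the count of `a`s, saturating at 5; the other (4 states) tracks how much of the suffix `aba` has currently been matched. Each combined state is a pair, one component from each; accept when both components accept.
With 20 states:
          a    b  
>  s0     s1   s0 
   s1     s2   s3 
   s2     s4   s5 
   s3     s6   s7 
   s4     s8   s9 
   s5    s10  s11 
 * s6     s4   s5 
   s7     s2   s7 
   s8    s12  s13 
   s9    s14  s15 
 * s10    s8   s9 
   s11    s4  s11 
   s12   s12  s16 
   s13   s17  s18 
 * s14   s12  s13 
   s15    s8  s15 
   s16   s17  s19 
   s17   s12  s16 
   s18   s12  s18 
   s19   s12  s19 
(> = start, * = accepting)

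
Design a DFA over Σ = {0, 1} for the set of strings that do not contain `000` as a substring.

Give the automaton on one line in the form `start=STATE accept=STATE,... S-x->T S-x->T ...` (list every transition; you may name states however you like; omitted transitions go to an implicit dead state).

start=S0 accept=S0,S1,S2 S0-0->S1 S0-1->S0 S1-0->S2 S1-1->S0 S2-0->S3 S2-1->S0 S3-0->S3 S3-1->S3

Track partial matches of the forbidden pattern `000`. State S3 is a dead state reached once `000` has occurred; every other state accepts. S0 means no part of `000` is currently matched.
4 states suffice.
        0   1  
>* S0   S1  S0 
 * S1   S2  S0 
 * S2   S3  S0 
   S3   S3  S3 
(> = start, * = accepting)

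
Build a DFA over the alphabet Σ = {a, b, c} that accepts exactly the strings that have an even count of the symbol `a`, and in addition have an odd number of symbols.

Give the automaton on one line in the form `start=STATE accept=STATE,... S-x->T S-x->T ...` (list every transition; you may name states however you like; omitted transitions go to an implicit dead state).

Build one automaton per condition and run them in lockstep. The first has 2 states tracking the count of `a`s modulo 2; the second has 2 states tracking the input length modulo 2. A product state is a pair (one from each), accepting exactly when both do.
With 4 states:
        a   b   c  
>  s0   s1  s2  s2 
   s1   s0  s3  s3 
 * s2   s3  s0  s0 
   s3   s2  s1  s1 
(> = start, * = accepting)

start=s0 accept=s2 s0-a->s1 s0-b->s2 s0-c->s2 s1-a->s0 s1-b->s3 s1-c->s3 s2-a->s3 s2-b->s0 s2-c->s0 s3-a->s2 s3-b->s1 s3-c->s1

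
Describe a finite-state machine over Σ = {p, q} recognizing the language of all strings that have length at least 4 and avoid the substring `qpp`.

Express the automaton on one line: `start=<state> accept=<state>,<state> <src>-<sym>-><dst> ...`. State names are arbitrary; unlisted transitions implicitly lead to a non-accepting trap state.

Build one automaton per condition and run them in lockstep. The first has 6 states tracking the input length, saturating at 5; the second has 4 states tracking partial matches of the forbidden pattern `qpp`. A product state is a pair (one from each), accepting exactly when both do. Equivalent product states are then merged.
A 13-state machine:
          p    q  
>  s0     s1   s2 
   s1     s3   s4 
   s2     s5   s4 
   s3     s6   s7 
   s4     s8   s7 
   s5     s9   s7 
   s6    s10  s11 
   s7    s12  s11 
   s8     s9  s11 
   s9     s9   s9 
 * s10   s10  s11 
 * s11   s12  s11 
 * s12    s9  s11 
(> = start, * = accepting)

start=s0 accept=s10,s11,s12 s0-p->s1 s0-q->s2 s1-p->s3 s1-q->s4 s2-p->s5 s2-q->s4 s3-p->s6 s3-q->s7 s4-p->s8 s4-q->s7 s5-p->s9 s5-q->s7 s6-p->s10 s6-q->s11 s7-p->s12 s7-q->s11 s8-p->s9 s8-q->s11 s9-p->s9 s9-q->s9 s10-p->s10 s10-q->s11 s11-p->s12 s11-q->s11 s12-p->s9 s12-q->s11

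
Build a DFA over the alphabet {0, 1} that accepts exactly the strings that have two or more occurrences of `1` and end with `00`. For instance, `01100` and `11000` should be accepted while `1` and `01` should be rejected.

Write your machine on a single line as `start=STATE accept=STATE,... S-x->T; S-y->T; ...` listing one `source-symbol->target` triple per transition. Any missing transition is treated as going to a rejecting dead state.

start=A; accept=E; A-0->A; A-1->B; B-0->B; B-1->C; C-0->D; C-1->C; D-0->E; D-1->C; E-0->E; E-1->C

Build one automaton per condition and run them in lockstep. The first has 4 states tracking the count of `1`s, saturating at 3; the second has 3 states tracking how much of the suffix `00` has currently been matched. A product state is a pair (one from each), accepting exactly when both do. After merging equivalent states the machine shrinks.
With 5 states:
       0  1 
>  A   A  B 
   B   B  C 
   C   D  C 
   D   E  C 
 * E   E  C 
(> = start, * = accepting)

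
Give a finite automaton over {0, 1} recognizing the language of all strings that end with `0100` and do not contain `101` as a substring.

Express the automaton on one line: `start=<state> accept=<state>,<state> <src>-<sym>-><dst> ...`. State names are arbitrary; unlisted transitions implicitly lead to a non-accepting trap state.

start=q0 accept=q7 q0-0->q1 q0-1->q2 q1-0->q1 q1-1->q3 q2-0->q4 q2-1->q2 q3-0->q5 q3-1->q2 q4-0->q1 q4-1->q6 q5-0->q7 q5-1->q6 q6-0->q6 q6-1->q6 q7-0->q1 q7-1->q3

Run two small machines in parallel and take their product. One (5 states) tracks how much of the suffix `0100` has currently been matched; the other (4 states) tracks partial matches of the forbidden pattern `101`. Each combined state is a pair, one component from each; accept when both components accept. Equivalent product states are then merged.
8 states suffice.
        0   1  
>  q0   q1  q2 
   q1   q1  q3 
   q2   q4  q2 
   q3   q5  q2 
   q4   q1  q6 
   q5   q7  q6 
   q6   q6  q6 
 * q7   q1  q3 
(> = start, * = accepting)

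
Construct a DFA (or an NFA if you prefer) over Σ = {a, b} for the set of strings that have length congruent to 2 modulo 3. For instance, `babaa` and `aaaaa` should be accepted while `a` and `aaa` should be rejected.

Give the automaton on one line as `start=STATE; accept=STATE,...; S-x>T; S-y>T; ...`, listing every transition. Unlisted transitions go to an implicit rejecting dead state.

Only the length mod 3 matters, so use a 3-cycle: from any state, every input symbol moves to the next state, wrapping q2 back to q0. Mark q2 accepting.
        a   b  
>  q0   q1  q1 
   q1   q2  q2 
 * q2   q0  q0 
(> = start, * = accepting)

start=q0; accept=q2; q0-a>q1; q0-b>q1; q1-a>q2; q1-b>q2; q2-a>q0; q2-b>q0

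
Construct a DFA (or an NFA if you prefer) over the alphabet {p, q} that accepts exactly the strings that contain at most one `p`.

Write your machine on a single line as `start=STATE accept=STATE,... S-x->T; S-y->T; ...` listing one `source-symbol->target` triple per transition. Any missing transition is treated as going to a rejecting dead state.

Count `p`s, saturating at 2: state S0 means no `p` yet, S1 means one `p` seen, S2 means more than one. Each `p` increments (capped at S2); other symbols loop. Accept from {S0, S1}.
A 3-state machine:
        p   q  
>* S0   S1  S0 
 * S1   S2  S1 
   S2   S2  S2 
(> = start, * = accepting)

start=S0; accept=S0,S1; S0-p->S1; S0-q->S0; S1-p->S2; S1-q->S1; S2-p->S2; S2-q->S2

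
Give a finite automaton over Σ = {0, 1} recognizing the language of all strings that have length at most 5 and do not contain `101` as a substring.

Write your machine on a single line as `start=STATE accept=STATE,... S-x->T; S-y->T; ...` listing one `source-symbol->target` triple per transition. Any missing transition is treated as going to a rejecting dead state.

Build one automaton per condition and run them in lockstep. The first has 7 states tracking the input length, saturating at 6; the second has 4 states tracking partial matches of the forbidden pattern `101`. A product state is a pair (one from each), accepting exactly when both do. Minimizing collapses redundant product states.
With 13 states:
       0  1 
>* A   B  C 
 * B   D  E 
 * C   F  E 
 * D   G  H 
 * E   I  H 
 * F   G  J 
 * G   K  K 
 * H   L  K 
 * I   K  J 
   J   J  J 
 * K   M  M 
 * L   M  J 
 * M   J  J 
(> = start, * = accepting)

start=A; accept=A,B,C,D,E,F,G,H,I,K,L,M; A-0->B; A-1->C; B-0->D; B-1->E; C-0->F; C-1->E; D-0->G; D-1->H; E-0->I; E-1->H; F-0->G; F-1->J; G-0->K; G-1->K; H-0->L; H-1->K; I-0->K; I-1->J; J-0->J; J-1->J; K-0->M; K-1->M; L-0->M; L-1->J; M-0->J; M-1->J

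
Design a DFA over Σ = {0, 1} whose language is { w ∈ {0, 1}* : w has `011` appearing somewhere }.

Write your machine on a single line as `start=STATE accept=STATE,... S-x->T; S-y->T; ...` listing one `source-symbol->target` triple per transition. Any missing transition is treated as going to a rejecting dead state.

Track how much of `011` has been matched so far: state S0 is no progress, S3 is the absorbing accept state reached once `011` has occurred. Intermediate states record partial matches; on a mismatch, fall back to the longest reusable overlap.
With 4 states:
        0   1  
>  S0   S1  S0 
   S1   S1  S2 
   S2   S1  S3 
 * S3   S3  S3 
(> = start, * = accepting)

start=S0; accept=S3; S0-0->S1; S0-1->S0; S1-0->S1; S1-1->S2; S2-0->S1; S2-1->S3; S3-0->S3; S3-1->S3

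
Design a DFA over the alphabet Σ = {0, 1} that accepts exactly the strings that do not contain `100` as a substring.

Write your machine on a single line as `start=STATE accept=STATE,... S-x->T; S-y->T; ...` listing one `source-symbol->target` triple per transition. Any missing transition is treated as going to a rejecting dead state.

start=s0; accept=s0,s1,s2; s0-0->s0; s0-1->s1; s1-0->s2; s1-1->s1; s2-0->s3; s2-1->s1; s3-0->s3; s3-1->s3

This is the complement of 'contains `100`'. Use the same substring-matching states — s0 through s3 holding how much of `100` has just been matched — but flip the accepting set: everything except the trap s3 accepts.
4 states suffice.
        0   1  
>* s0   s0  s1 
 * s1   s2  s1 
 * s2   s3  s1 
   s3   s3  s3 
(> = start, * = accepting)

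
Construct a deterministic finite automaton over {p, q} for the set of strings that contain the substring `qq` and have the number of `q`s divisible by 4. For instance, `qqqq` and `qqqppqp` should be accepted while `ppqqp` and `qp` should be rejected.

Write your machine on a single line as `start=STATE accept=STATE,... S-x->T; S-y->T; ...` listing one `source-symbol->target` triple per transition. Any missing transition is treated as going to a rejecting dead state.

start=S0; accept=S7; S0-p->S0; S0-q->S1; S1-p->S2; S1-q->S3; S2-p->S2; S2-q->S4; S3-p->S3; S3-q->S5; S4-p->S6; S4-q->S5; S5-p->S5; S5-q->S7; S6-p->S6; S6-q->S8; S7-p->S7; S7-q->S9; S8-p->S10; S8-q->S7; S9-p->S9; S9-q->S3; S10-p->S10; S10-q->S11; S11-p->S0; S11-q->S9

Build one automaton per condition and run them in lockstep. The first has 3 states tracking whether and how much of `qq` has been seen; the second has 4 states tracking the count of `q`s modulo 4. A product state is a pair (one from each), accepting exactly when both do.
          p    q  
>  S0     S0   S1 
   S1     S2   S3 
   S2     S2   S4 
   S3     S3   S5 
   S4     S6   S5 
   S5     S5   S7 
   S6     S6   S8 
 * S7     S7   S9 
   S8    S10   S7 
   S9     S9   S3 
   S10   S10  S11 
   S11    S0   S9 
(> = start, * = accepting)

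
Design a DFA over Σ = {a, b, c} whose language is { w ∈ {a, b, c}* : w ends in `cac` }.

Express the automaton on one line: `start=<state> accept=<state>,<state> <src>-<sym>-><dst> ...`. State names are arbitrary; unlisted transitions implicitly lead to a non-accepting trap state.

start=q0 accept=q3 q0-a->q0 q0-b->q0 q0-c->q1 q1-a->q2 q1-b->q0 q1-c->q1 q2-a->q0 q2-b->q0 q2-c->q3 q3-a->q2 q3-b->q0 q3-c->q1

Let each state record the length of the longest suffix of the input read so far that is also a prefix of `cac`. q1 means the last symbol is `c`; q2 means the last 2 symbols are `ca`; q3 means the last 3 symbols are `cac`. Accept only at q3, where the string currently ends in `cac`.
A 4-state machine:
        a   b   c  
>  q0   q0  q0  q1 
   q1   q2  q0  q1 
   q2   q0  q0  q3 
 * q3   q2  q0  q1 
(> = start, * = accepting)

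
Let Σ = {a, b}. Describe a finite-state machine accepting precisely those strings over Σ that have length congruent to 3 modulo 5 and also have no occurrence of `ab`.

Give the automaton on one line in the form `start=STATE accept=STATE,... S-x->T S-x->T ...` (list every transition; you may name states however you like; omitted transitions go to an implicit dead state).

start=q0 accept=q6,q8 q0-a->q1 q0-b->q2 q1-a->q3 q1-b->q4 q2-a->q3 q2-b->q5 q3-a->q6 q3-b->q7 q4-a->q7 q4-b->q7 q5-a->q6 q5-b->q8 q6-a->q9 q6-b->q10 q7-a->q10 q7-b->q10 q8-a->q9 q8-b->q11 q9-a->q12 q9-b->q13 q10-a->q13 q10-b->q13 q11-a->q12 q11-b->q0 q12-a->q1 q12-b->q14 q13-a->q14 q13-b->q14 q14-a->q4 q14-b->q4

Handle the two conditions separately and then intersect. One (5 states) tracks the input length modulo 5; the other (3 states) tracks partial matches of the forbidden pattern `ab`. Each combined state is a pair, one component from each; accept when both components accept.
A 15-state machine:
          a    b  
>  q0     q1   q2 
   q1     q3   q4 
   q2     q3   q5 
   q3     q6   q7 
   q4     q7   q7 
   q5     q6   q8 
 * q6     q9  q10 
   q7    q10  q10 
 * q8     q9  q11 
   q9    q12  q13 
   q10   q13  q13 
   q11   q12   q0 
   q12    q1  q14 
   q13   q14  q14 
   q14    q4   q4 
(> = start, * = accepting)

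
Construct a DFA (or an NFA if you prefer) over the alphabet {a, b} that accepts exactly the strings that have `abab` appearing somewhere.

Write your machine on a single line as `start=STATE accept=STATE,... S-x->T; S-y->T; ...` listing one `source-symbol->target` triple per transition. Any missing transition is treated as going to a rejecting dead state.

start=q0; accept=q4; q0-a->q1; q0-b->q0; q1-a->q1; q1-b->q2; q2-a->q3; q2-b->q0; q3-a->q1; q3-b->q4; q4-a->q4; q4-b->q4

States q0..q3 record the length of the longest prefix of `abab` that matches the current input suffix. Reaching q4 means `abab` has been seen, and we stay there forever. Accept from q4.
With 5 states:
        a   b  
>  q0   q1  q0 
   q1   q1  q2 
   q2   q3  q0 
   q3   q1  q4 
 * q4   q4  q4 
(> = start, * = accepting)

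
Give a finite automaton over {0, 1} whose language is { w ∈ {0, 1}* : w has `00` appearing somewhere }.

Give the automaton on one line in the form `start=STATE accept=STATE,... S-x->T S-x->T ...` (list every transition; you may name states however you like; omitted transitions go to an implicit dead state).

start=q0 accept=q2 q0-0->q1 q0-1->q0 q1-0->q2 q1-1->q0 q2-0->q2 q2-1->q2

States q0..q1 record the length of the longest prefix of `00` that matches the current input suffix. Reaching q2 means `00` has been seen, and we stay there forever. Accept from q2.
With 3 states:
        0   1  
>  q0   q1  q0 
   q1   q2  q0 
 * q2   q2  q2 
(> = start, * = accepting)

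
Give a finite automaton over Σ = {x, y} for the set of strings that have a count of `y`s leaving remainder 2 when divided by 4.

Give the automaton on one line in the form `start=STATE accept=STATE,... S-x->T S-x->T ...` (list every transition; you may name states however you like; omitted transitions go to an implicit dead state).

start=S0 accept=S2 S0-x->S0 S0-y->S1 S1-x->S1 S1-y->S2 S2-x->S2 S2-y->S3 S3-x->S3 S3-y->S0

Keep the running count of `y`s modulo 4: each `y` advances along the cycle S0 → S1 → S2 → S3 → S0 while other symbols loop. Accept at S2.
4 states suffice.
        x   y  
>  S0   S0  S1 
   S1   S1  S2 
 * S2   S2  S3 
   S3   S3  S0 
(> = start, * = accepting)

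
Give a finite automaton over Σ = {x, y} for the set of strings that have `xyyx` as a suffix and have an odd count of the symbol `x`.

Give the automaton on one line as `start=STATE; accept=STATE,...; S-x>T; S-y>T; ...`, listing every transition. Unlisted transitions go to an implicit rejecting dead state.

start=q0; accept=q5; q0-x>q1; q0-y>q0; q1-x>q2; q1-y>q1; q2-x>q1; q2-y>q3; q3-x>q1; q3-y>q4; q4-x>q5; q4-y>q0; q5-x>q2; q5-y>q1

Build one automaton per condition and run them in lockstep. One (5 states) tracks how much of the suffix `xyyx` has currently been matched; the other (2 states) tracks the count of `x`s modulo 2. Each combined state is a pair, one component from each; accept when both components accept. Minimizing collapses redundant product states.
With 6 states:
        x   y  
>  q0   q1  q0 
   q1   q2  q1 
   q2   q1  q3 
   q3   q1  q4 
   q4   q5  q0 
 * q5   q2  q1 
(> = start, * = accepting)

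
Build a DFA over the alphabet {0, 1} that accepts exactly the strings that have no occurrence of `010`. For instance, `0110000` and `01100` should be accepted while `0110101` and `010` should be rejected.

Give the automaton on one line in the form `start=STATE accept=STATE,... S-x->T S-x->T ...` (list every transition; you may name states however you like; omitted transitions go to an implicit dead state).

start=q0 accept=q0,q1,q2 q0-0->q1 q0-1->q0 q1-0->q1 q1-1->q2 q2-0->q3 q2-1->q0 q3-0->q3 q3-1->q3

This is the complement of 'contains `010`'. Use the same substring-matching states — q0 through q3 holding how much of `010` has just been matched — but flip the accepting set: everything except the trap q3 accepts.
4 states suffice.
        0   1  
>* q0   q1  q0 
 * q1   q1  q2 
 * q2   q3  q0 
   q3   q3  q3 
(> = start, * = accepting)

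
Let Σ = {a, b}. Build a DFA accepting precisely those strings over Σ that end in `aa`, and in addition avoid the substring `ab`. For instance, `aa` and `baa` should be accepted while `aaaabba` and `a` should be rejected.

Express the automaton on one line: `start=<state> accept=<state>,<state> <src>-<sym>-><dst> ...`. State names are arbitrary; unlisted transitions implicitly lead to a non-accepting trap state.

Build one automaton per condition and run them in lockstep. One (3 states) tracks how much of the suffix `aa` has currently been matched; the other (3 states) tracks partial matches of the forbidden pattern `ab`. Each combined state is a pair, one component from each; accept when both components accept. Minimizing collapses redundant product states.
A 4-state machine:
        a   b  
>  s0   s1  s0 
   s1   s2  s3 
 * s2   s2  s3 
   s3   s3  s3 
(> = start, * = accepting)

start=s0 accept=s2 s0-a->s1 s0-b->s0 s1-a->s2 s1-b->s3 s2-a->s2 s2-b->s3 s3-a->s3 s3-b->s3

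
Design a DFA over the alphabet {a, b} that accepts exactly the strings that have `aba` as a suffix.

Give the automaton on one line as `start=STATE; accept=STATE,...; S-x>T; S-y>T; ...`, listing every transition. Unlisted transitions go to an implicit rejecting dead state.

start=s0; accept=s3; s0-a>s1; s0-b>s0; s1-a>s1; s1-b>s2; s2-a>s3; s2-b>s0; s3-a>s1; s3-b>s2

Remember how much of `aba` the current input suffix matches. State s0 means no match yet; s1 means the last symbol is `a`; s2 means the last 2 symbols are `ab`; s3 means the last 3 symbols are `aba`. Only s3 accepts. On a mismatch, fall back to the longest proper suffix that is still a prefix of `aba`.
        a   b  
>  s0   s1  s0 
   s1   s1  s2 
   s2   s3  s0 
 * s3   s1  s2 
(> = start, * = accepting)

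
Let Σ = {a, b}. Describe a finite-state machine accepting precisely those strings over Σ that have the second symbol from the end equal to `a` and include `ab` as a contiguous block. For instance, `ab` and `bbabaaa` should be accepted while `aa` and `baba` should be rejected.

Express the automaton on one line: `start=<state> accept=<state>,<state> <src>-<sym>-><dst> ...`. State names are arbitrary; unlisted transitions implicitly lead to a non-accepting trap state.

start=q0 accept=q2,q5 q0-a->q1 q0-b->q0 q1-a->q1 q1-b->q2 q2-a->q3 q2-b->q4 q3-a->q5 q3-b->q2 q4-a->q3 q4-b->q4 q5-a->q5 q5-b->q2

Build one automaton per condition and run them in lockstep. One (7 states) tracks the last 2 symbols read; the other (3 states) tracks whether and how much of `ab` has been seen. Each combined state is a pair, one component from each; accept when both components accept. After merging equivalent states the machine shrinks.
6 states suffice.
        a   b  
>  q0   q1  q0 
   q1   q1  q2 
 * q2   q3  q4 
   q3   q5  q2 
   q4   q3  q4 
 * q5   q5  q2 
(> = start, * = accepting)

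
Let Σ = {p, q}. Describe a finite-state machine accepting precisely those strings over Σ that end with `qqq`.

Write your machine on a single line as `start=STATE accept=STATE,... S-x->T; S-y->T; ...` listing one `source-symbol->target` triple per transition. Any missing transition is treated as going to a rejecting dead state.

start=A; accept=D; A-p->A; A-q->B; B-p->A; B-q->C; C-p->A; C-q->D; D-p->A; D-q->D

Let each state record the length of the longest suffix of the input read so far that is also a prefix of `qqq`. B means the last symbol is `q`; C means the last 2 symbols are `qq`; D means the last 3 symbols are `qqq`. Accept only at D, where the string currently ends in `qqq`.
With 4 states:
       p  q 
>  A   A  B 
   B   A  C 
   C   A  D 
 * D   A  D 
(> = start, * = accepting)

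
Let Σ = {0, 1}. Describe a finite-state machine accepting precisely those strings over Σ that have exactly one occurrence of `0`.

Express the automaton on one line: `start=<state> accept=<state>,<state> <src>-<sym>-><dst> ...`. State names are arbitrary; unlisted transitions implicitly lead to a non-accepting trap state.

start=A accept=B A-0->B A-1->A B-0->C B-1->B C-0->C C-1->C

Only the number of `0`s matters, and only up to 2. Make a chain A → B → C advanced by each `0` (with C absorbing); every other symbol self-loops. The accepting set is {B}.
With 3 states:
       0  1 
>  A   B  A 
 * B   C  B 
   C   C  C 
(> = start, * = accepting)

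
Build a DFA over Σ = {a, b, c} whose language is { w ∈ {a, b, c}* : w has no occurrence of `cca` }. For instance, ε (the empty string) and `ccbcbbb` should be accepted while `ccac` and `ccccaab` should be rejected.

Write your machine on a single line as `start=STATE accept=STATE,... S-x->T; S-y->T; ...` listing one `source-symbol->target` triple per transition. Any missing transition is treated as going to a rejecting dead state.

Track partial matches of the forbidden pattern `cca`. State q3 is a dead state reached once `cca` has occurred; every other state accepts. q0 means no part of `cca` is currently matched.
        a   b   c  
>* q0   q0  q0  q1 
 * q1   q0  q0  q2 
 * q2   q3  q0  q2 
   q3   q3  q3  q3 
(> = start, * = accepting)

start=q0; accept=q0,q1,q2; q0-a->q0; q0-b->q0; q0-c->q1; q1-a->q0; q1-b->q0; q1-c->q2; q2-a->q3; q2-b->q0; q2-c->q2; q3-a->q3; q3-b->q3; q3-c->q3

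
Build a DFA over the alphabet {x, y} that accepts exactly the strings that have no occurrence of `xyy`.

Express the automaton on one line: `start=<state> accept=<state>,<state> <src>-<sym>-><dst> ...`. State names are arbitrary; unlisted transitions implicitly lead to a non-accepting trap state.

Track partial matches of the forbidden pattern `xyy`. State s3 is a dead state reached once `xyy` has occurred; every other state accepts. s0 means no part of `xyy` is currently matched.
4 states suffice.
        x   y  
>* s0   s1  s0 
 * s1   s1  s2 
 * s2   s1  s3 
   s3   s3  s3 
(> = start, * = accepting)

start=s0 accept=s0,s1,s2 s0-x->s1 s0-y->s0 s1-x->s1 s1-y->s2 s2-x->s1 s2-y->s3 s3-x->s3 s3-y->s3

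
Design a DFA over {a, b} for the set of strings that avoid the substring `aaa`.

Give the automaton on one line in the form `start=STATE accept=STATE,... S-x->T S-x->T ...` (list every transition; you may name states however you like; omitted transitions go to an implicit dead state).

start=q0 accept=q0,q1,q2 q0-a->q1 q0-b->q0 q1-a->q2 q1-b->q0 q2-a->q3 q2-b->q0 q3-a->q3 q3-b->q3

Track partial matches of the forbidden pattern `aaa`. State q3 is a dead state reached once `aaa` has occurred; every other state accepts. q0 means no part of `aaa` is currently matched.
With 4 states:
        a   b  
>* q0   q1  q0 
 * q1   q2  q0 
 * q2   q3  q0 
   q3   q3  q3 
(> = start, * = accepting)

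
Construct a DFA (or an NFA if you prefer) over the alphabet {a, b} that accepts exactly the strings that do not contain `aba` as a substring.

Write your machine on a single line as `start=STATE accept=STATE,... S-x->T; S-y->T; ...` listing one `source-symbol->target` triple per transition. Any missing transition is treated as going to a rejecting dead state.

Track partial matches of the forbidden pattern `aba`. State q3 is a dead state reached once `aba` has occurred; every other state accepts. q0 means no part of `aba` is currently matched.
A 4-state machine:
        a   b  
>* q0   q1  q0 
 * q1   q1  q2 
 * q2   q3  q0 
   q3   q3  q3 
(> = start, * = accepting)

start=q0; accept=q0,q1,q2; q0-a->q1; q0-b->q0; q1-a->q1; q1-b->q2; q2-a->q3; q2-b->q0; q3-a->q3; q3-b->q3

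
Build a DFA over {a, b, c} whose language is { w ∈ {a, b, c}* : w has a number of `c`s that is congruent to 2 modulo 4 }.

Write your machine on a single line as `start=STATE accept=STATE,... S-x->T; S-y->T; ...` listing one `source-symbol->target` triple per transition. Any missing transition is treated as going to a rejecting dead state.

The only thing that matters is how many `c`s have appeared, reduced mod 4. Use one state per residue: q0 for 0, …, q3 for 3. Reading `c` moves to the next residue; anything else stays put. q2 is accepting.
4 states suffice.
        a   b   c  
>  q0   q0  q0  q1 
   q1   q1  q1  q2 
 * q2   q2  q2  q3 
   q3   q3  q3  q0 
(> = start, * = accepting)

start=q0; accept=q2; q0-a->q0; q0-b->q0; q0-c->q1; q1-a->q1; q1-b->q1; q1-c->q2; q2-a->q2; q2-b->q2; q2-c->q3; q3-a->q3; q3-b->q3; q3-c->q0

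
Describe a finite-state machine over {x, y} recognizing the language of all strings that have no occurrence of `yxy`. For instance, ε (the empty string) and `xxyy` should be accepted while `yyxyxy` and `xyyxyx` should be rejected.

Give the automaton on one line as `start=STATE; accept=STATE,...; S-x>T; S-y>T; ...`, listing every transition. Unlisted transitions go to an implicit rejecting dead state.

This is the complement of 'contains `yxy`'. Use the same substring-matching states — A through D holding how much of `yxy` has just been matched — but flip the accepting set: everything except the trap D accepts.
With 4 states:
       x  y 
>* A   A  B 
 * B   C  B 
 * C   A  D 
   D   D  D 
(> = start, * = accepting)

start=A; accept=A,B,C; A-x>A; A-y>B; B-x>C; B-y>B; C-x>A; C-y>D; D-x>D; D-y>D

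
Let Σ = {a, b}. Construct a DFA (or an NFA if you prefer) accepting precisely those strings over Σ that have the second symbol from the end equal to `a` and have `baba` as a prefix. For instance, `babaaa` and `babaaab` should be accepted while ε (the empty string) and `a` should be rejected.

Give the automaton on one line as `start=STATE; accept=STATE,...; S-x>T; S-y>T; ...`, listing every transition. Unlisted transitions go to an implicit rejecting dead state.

Handle the two conditions separately and then intersect. One (7 states) tracks the last 2 symbols read; the other (6 states) tracks whether the input so far still matches the prefix `baba`. Each combined state is a pair, one component from each; accept when both components accept. Equivalent product states are then merged.
A 9-state machine:
        a   b  
>  q0   q1  q2 
   q1   q1  q1 
   q2   q3  q1 
   q3   q1  q4 
   q4   q5  q1 
   q5   q6  q7 
 * q6   q6  q7 
 * q7   q5  q8 
   q8   q5  q8 
(> = start, * = accepting)

start=q0; accept=q6,q7; q0-a>q1; q0-b>q2; q1-a>q1; q1-b>q1; q2-a>q3; q2-b>q1; q3-a>q1; q3-b>q4; q4-a>q5; q4-b>q1; q5-a>q6; q5-b>q7; q6-a>q6; q6-b>q7; q7-a>q5; q7-b>q8; q8-a>q5; q8-b>q8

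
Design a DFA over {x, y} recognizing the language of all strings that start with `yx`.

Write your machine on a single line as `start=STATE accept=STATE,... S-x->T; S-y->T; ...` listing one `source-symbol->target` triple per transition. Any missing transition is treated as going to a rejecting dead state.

Walk along `yx` while the input agrees: from A take `y` to B, and so on. Any deviation drops to the rejecting sink D. Once C is reached the prefix is confirmed and every continuation is accepted.
With 4 states:
       x  y 
>  A   D  B 
   B   C  D 
 * C   C  C 
   D   D  D 
(> = start, * = accepting)

start=A; accept=C; A-x->D; A-y->B; B-x->C; B-y->D; C-x->C; C-y->C; D-x->D; D-y->D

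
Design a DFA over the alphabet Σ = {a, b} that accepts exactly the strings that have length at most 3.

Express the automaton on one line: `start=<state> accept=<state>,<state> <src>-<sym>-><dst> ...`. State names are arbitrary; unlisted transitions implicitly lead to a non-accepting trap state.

We only need to distinguish lengths 0, 1, …, 3, and '>3'. Chain s0 → s1 → s2 → s3 → s4 on every symbol, with s4 looping. Accepting states: {s0, s1, s2, s3}.
A 5-state machine:
        a   b  
>* s0   s1  s1 
 * s1   s2  s2 
 * s2   s3  s3 
 * s3   s4  s4 
   s4   s4  s4 
(> = start, * = accepting)

start=s0 accept=s0,s1,s2,s3 s0-a->s1 s0-b->s1 s1-a->s2 s1-b->s2 s2-a->s3 s2-b->s3 s3-a->s4 s3-b->s4 s4-a->s4 s4-b->s4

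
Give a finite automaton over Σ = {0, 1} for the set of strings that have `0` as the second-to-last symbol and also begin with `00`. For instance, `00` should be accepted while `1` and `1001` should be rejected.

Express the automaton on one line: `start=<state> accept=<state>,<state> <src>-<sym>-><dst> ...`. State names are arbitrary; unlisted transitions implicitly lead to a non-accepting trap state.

start=q0 accept=q3,q4 q0-0->q1 q0-1->q2 q1-0->q3 q1-1->q2 q2-0->q2 q2-1->q2 q3-0->q3 q3-1->q4 q4-0->q5 q4-1->q6 q5-0->q3 q5-1->q4 q6-0->q5 q6-1->q6

Run two small machines in parallel and take their product. One (7 states) tracks the last 2 symbols read; the other (4 states) tracks whether the input so far still matches the prefix `00`. Each combined state is a pair, one component from each; accept when both components accept. After merging equivalent states the machine shrinks.
        0   1  
>  q0   q1  q2 
   q1   q3  q2 
   q2   q2  q2 
 * q3   q3  q4 
 * q4   q5  q6 
   q5   q3  q4 
   q6   q5  q6 
(> = start, * = accepting)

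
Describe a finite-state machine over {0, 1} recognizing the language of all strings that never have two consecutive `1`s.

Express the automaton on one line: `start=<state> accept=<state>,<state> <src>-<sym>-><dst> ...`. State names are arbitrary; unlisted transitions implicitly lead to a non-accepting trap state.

This is the complement of 'contains `11`'. Use the same substring-matching states — S0 through S2 holding how much of `11` has just been matched — but flip the accepting set: everything except the trap S2 accepts.
With 3 states:
        0   1  
>* S0   S0  S1 
 * S1   S0  S2 
   S2   S2  S2 
(> = start, * = accepting)

start=S0 accept=S0,S1 S0-0->S0 S0-1->S1 S1-0->S0 S1-1->S2 S2-0->S2 S2-1->S2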